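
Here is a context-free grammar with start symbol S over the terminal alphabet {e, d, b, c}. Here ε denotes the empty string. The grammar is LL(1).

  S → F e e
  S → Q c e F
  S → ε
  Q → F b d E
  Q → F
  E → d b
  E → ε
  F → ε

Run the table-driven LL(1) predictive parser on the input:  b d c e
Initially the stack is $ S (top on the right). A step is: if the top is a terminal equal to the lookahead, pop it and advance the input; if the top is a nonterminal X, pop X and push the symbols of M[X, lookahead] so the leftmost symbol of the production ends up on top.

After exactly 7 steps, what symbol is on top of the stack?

step 1: stack=$ S  input=b d c e $  — expand S → Q c e F
step 2: stack=$ F e c Q  input=b d c e $  — expand Q → F b d E
step 3: stack=$ F e c E d b F  input=b d c e $  — expand F → ε
step 4: stack=$ F e c E d b  input=b d c e $  — match b
step 5: stack=$ F e c E d  input=d c e $  — match d
step 6: stack=$ F e c E  input=c e $  — expand E → ε
step 7: stack=$ F e c  input=c e $  — match c
Stack after step 7: $ F e (top = e).

e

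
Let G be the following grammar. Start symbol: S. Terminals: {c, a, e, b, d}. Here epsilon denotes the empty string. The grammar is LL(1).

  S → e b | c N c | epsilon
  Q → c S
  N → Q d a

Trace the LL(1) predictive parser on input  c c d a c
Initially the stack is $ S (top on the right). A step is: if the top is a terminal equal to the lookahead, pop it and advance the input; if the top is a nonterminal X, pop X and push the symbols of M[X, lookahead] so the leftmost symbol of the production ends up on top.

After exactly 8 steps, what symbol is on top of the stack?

step 1: stack=$ S  input=c c d a c $  — expand S → c N c
step 2: stack=$ c N c  input=c c d a c $  — match c
step 3: stack=$ c N  input=c d a c $  — expand N → Q d a
step 4: stack=$ c a d Q  input=c d a c $  — expand Q → c S
step 5: stack=$ c a d S c  input=c d a c $  — match c
step 6: stack=$ c a d S  input=d a c $  — expand S → epsilon
step 7: stack=$ c a d  input=d a c $  — match d
step 8: stack=$ c a  input=a c $  — match a
Stack after step 8: $ c (top = c).

c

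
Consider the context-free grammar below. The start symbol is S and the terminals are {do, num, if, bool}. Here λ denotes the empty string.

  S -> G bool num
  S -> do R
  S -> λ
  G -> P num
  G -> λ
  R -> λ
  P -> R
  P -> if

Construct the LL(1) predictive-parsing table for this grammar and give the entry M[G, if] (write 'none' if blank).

FIRST(R): from R->λ we get {λ}. So FIRST(R) = {λ}.
FIRST(P): from P->R we get {λ}; from P->if we get {if}. So FIRST(P) = {λ, if}.
FIRST(G): from G->P num we get {if, num}; from G->λ we get {λ}. So FIRST(G) = {λ, if, num}.
FIRST(S): from S->G bool num we get {bool, if, num}; from S->do R we get {do}; from S->λ we get {λ}. So FIRST(S) = {λ, bool, do, if, num}.
FOLLOW(S) includes $ since S is the start symbol.
FOLLOW(G): in S->G bool num, G is followed by bool num with FIRST {bool}. Thus FOLLOW(G) = {bool}.
For G -> P num: FIRST(P num) = {if, num}, so it goes in M[G, t] for t ∈ {if, num}.
For G -> λ: FIRST(λ) = {λ}, so it goes in M[G, t] for t ∈ {}; since λ ∈ FIRST, also for every t ∈ FOLLOW(G) = {bool}.

G -> P num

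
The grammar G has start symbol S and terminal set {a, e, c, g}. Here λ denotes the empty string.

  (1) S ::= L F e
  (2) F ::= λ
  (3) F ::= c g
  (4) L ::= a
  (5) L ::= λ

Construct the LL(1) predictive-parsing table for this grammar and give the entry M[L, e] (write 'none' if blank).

L ::= λ

FIRST(F) = {λ, c}
FIRST(L) = {λ, a}
FIRST(S) = {a, c, e}  (via L F e)
FOLLOW(S) includes $ since S is the start symbol.
FOLLOW(L): in S::=L F e, L is followed by F e with FIRST {c, e}. Thus FOLLOW(L) = {c, e}.
For L ::= a: FIRST(a) = {a}, so it goes in M[L, t] for t ∈ {a}.
For L ::= λ: FIRST(λ) = {λ}, so it goes in M[L, t] for t ∈ {}; since λ ∈ FIRST, also for every t ∈ FOLLOW(L) = {c, e}.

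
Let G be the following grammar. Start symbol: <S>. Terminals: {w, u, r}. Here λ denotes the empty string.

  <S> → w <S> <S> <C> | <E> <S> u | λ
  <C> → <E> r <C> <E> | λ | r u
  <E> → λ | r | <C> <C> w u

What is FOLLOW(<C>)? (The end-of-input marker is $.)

{$, r, u, w}

FIRST(<S>) = {λ, r, u, w}  (via <E> <S> u)
FIRST(<C>) = {λ, r, w}  (via <E> r <C> <E>)
FIRST(<E>) = {λ, r, w}  (via <C> <C> w u)
FOLLOW(<S>) includes $ since <S> is the start symbol.
FOLLOW(<S>): in <S>→w <S> <S> <C> (occurrence 1), <S> is followed by <S> <C> with FIRST {λ, r, u, w}; in <S>→w <S> <S> <C> (occurrence 1), the suffix after <S> is nullable (adds nothing new); in <S>→w <S> <S> <C> (occurrence 2), <S> is followed by <C> with FIRST {λ, r, w}; in <S>→w <S> <S> <C> (occurrence 2), the suffix after <S> is nullable (adds nothing new); in <S>→<E> <S> u, <S> is followed by u with FIRST {u}. Thus FOLLOW(<S>) = {$, r, u, w}.
FOLLOW(<C>): in <S>→w <S> <S> <C>, the suffix after <C> is empty, so FOLLOW(<C>) ⊇ FOLLOW(<S>) = {$, r, u, w}; in <C>→<E> r <C> <E>, <C> is followed by <E> with FIRST {λ, r, w}; in <C>→<E> r <C> <E>, the suffix after <C> is nullable (adds nothing new); in <E>→<C> <C> w u (occurrence 1), <C> is followed by <C> w u with FIRST {r, w}; in <E>→<C> <C> w u (occurrence 2), <C> is followed by w u with FIRST {w}. Thus FOLLOW(<C>) = {$, r, u, w}.
FOLLOW(<E>): in <S>→<E> <S> u, <E> is followed by <S> u with FIRST {r, u, w}; in <C>→<E> r <C> <E> (occurrence 1), <E> is followed by r <C> <E> with FIRST {r}; in <C>→<E> r <C> <E> (occurrence 2), the suffix after <E> is empty, so FOLLOW(<E>) ⊇ FOLLOW(<C>) = {$, r, u, w}. Thus FOLLOW(<E>) = {$, r, u, w}.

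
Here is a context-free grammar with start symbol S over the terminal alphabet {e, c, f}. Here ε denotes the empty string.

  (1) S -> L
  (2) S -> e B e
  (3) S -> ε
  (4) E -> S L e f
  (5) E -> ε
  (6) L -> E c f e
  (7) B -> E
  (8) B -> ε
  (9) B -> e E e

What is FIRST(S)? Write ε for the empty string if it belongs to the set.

FIRST(S): from S->L we get {c, e}; from S->e B e we get {e}; from S->ε we get {ε}. So FIRST(S) = {ε, c, e}.
FIRST(E): from E->S L e f we get {c, e}; from E->ε we get {ε}. So FIRST(E) = {ε, c, e}.
FIRST(L): from L->E c f e we get {c, e}. So FIRST(L) = {c, e}.
FIRST(B): from B->E we get {ε, c, e}; from B->ε we get {ε}; from B->e E e we get {e}. So FIRST(B) = {ε, c, e}.

{ε, c, e}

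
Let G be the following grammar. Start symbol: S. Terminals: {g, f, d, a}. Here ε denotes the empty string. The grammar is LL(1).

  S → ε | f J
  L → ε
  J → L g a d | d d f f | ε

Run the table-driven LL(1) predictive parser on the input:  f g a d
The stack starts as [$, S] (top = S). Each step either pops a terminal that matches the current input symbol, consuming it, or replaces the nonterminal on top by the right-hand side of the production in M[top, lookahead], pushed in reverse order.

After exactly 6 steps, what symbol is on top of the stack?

     Stack      Input      Action
  1  $ S        f g a d $  expand S → f J
  2  $ J f      f g a d $  match f
  3  $ J        g a d $    expand J → L g a d
  4  $ d a g L  g a d $    expand L → ε
  5  $ d a g    g a d $    match g
  6  $ d a      a d $      match a
Stack after step 6: $ d (top = d).

d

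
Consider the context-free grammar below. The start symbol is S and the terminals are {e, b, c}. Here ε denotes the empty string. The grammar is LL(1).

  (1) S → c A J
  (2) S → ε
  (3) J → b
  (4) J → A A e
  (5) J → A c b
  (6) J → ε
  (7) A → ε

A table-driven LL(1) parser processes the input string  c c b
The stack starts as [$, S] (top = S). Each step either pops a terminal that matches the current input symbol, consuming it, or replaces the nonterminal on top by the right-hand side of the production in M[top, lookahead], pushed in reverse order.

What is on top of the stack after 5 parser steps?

c

step 1: stack=$ S  input=c c b $  — expand S → c A J
step 2: stack=$ J A c  input=c c b $  — match c
step 3: stack=$ J A  input=c b $  — expand A → ε
step 4: stack=$ J  input=c b $  — expand J → A c b
step 5: stack=$ b c A  input=c b $  — expand A → ε
Stack after step 5: $ b c (top = c).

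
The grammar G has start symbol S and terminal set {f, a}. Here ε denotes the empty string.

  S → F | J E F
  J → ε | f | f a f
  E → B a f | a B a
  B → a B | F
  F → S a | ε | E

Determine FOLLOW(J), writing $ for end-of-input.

FIRST(J): from J→ε we get {ε}; from J→f we get {f}; from J→f a f we get {f}. So FIRST(J) = {ε, f}.
FIRST(S): from S→F we get {ε, a, f}; from S→J E F we get {a, f}. So FIRST(S) = {ε, a, f}.
FIRST(E): from E→B a f we get {a, f}; from E→a B a we get {a}. So FIRST(E) = {a, f}.
FIRST(F): from F→S a we get {a, f}; from F→ε we get {ε}; from F→E we get {a, f}. So FIRST(F) = {ε, a, f}.
FIRST(B): from B→a B we get {a}; from B→F we get {ε, a, f}. So FIRST(B) = {ε, a, f}.
FOLLOW(S) includes $ since S is the start symbol.
FOLLOW(S): in F→S a, S is followed by a with FIRST {a}. Thus FOLLOW(S) = {$, a}.
FOLLOW(J): in S→J E F, J is followed by E F with FIRST {a, f}. Thus FOLLOW(J) = {a, f}.
FOLLOW(B): in E→B a f, B is followed by a f with FIRST {a}; in E→a B a, B is followed by a with FIRST {a}; in B→a B, the suffix after B is empty (adds nothing new). Thus FOLLOW(B) = {a}.
FOLLOW(F): in S→F, the suffix after F is empty, so FOLLOW(F) ⊇ FOLLOW(S) = {$, a}; in S→J E F, the suffix after F is empty, so FOLLOW(F) ⊇ FOLLOW(S) = {$, a}; in B→F, the suffix after F is empty, so FOLLOW(F) ⊇ FOLLOW(B) = {a}. Thus FOLLOW(F) = {$, a}.
FOLLOW(E): in S→J E F, E is followed by F with FIRST {ε, a, f}; in S→J E F, the suffix after E is nullable, so FOLLOW(E) ⊇ FOLLOW(S) = {$, a}; in F→E, the suffix after E is empty, so FOLLOW(E) ⊇ FOLLOW(F) = {$, a}. Thus FOLLOW(E) = {$, a, f}.

{a, f}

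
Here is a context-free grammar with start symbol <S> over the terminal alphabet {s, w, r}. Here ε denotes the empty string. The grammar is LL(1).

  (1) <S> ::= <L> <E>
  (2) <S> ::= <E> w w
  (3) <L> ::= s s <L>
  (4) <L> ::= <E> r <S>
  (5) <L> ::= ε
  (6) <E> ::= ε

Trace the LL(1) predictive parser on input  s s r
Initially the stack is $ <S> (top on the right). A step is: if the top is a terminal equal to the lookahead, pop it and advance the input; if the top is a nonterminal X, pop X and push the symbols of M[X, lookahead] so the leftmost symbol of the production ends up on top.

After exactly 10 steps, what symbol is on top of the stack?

<E>

step 1: stack=$ <S>  input=s s r $  — expand <S> ::= <L> <E>
step 2: stack=$ <E> <L>  input=s s r $  — expand <L> ::= s s <L>
step 3: stack=$ <E> <L> s s  input=s s r $  — match s
step 4: stack=$ <E> <L> s  input=s r $  — match s
step 5: stack=$ <E> <L>  input=r $  — expand <L> ::= <E> r <S>
step 6: stack=$ <E> <S> r <E>  input=r $  — expand <E> ::= ε
step 7: stack=$ <E> <S> r  input=r $  — match r
step 8: stack=$ <E> <S>  input=$  — expand <S> ::= <L> <E>
step 9: stack=$ <E> <E> <L>  input=$  — expand <L> ::= ε
step 10: stack=$ <E> <E>  input=$  — expand <E> ::= ε
Stack after step 10: $ <E> (top = <E>).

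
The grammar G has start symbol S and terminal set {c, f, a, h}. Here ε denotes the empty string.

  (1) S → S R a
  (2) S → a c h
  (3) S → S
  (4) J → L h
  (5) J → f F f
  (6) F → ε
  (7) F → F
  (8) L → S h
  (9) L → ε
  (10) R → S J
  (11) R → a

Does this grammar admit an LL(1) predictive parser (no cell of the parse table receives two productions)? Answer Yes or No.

FIRST(S) = {a}
FIRST(J) = {a, f, h}
FIRST(F) = {ε}
FIRST(L) = {ε, a}
FIRST(R) = {a}
FOLLOW(S) = {$, a, f, h}
FOLLOW(J) = {a}
FOLLOW(F) = {f}
FOLLOW(L) = {h}
FOLLOW(R) = {a}
Cell M[F, f] receives both F → ε and F → F — the grammar is not LL(1).

No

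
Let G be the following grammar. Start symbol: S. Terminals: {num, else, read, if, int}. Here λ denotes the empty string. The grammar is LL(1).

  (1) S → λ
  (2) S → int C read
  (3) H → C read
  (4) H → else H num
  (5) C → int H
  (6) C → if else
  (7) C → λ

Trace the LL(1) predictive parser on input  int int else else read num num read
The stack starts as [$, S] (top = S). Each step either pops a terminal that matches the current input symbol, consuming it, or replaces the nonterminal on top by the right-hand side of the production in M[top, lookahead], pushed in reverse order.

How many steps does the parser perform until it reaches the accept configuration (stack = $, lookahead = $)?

14

      Stack                  Input                                  Action
   1  $ S                    int int else else read num num read $  expand S → int C read
   2  $ read C int           int int else else read num num read $  match int
   3  $ read C               int else else read num num read $      expand C → int H
   4  $ read H int           int else else read num num read $      match int
   5  $ read H               else else read num num read $          expand H → else H num
   6  $ read num H else      else else read num num read $          match else
   7  $ read num H           else read num num read $               expand H → else H num
   8  $ read num num H else  else read num num read $               match else
   9  $ read num num H       read num num read $                    expand H → C read
  10  $ read num num read C  read num num read $                    expand C → λ
  11  $ read num num read    read num num read $                    match read
  12  $ read num num         num num read $                         match num
  13  $ read num             num read $                             match num
  14  $ read                 read $                                 match read
Accept reached after 14 steps.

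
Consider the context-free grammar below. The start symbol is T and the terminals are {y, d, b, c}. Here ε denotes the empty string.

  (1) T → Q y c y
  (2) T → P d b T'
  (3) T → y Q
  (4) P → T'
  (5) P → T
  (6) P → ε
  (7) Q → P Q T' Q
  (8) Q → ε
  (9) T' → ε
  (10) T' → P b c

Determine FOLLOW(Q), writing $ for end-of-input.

FIRST(T) = {b, d, y}  (via Q y c y, P d b T')
FIRST(P) = {ε, b, d, y}  (via T', T)
FIRST(T') = {ε, b, d, y}  (via P b c)
FIRST(Q) = {ε, b, d, y}  (via P Q T' Q)
FOLLOW(T) includes $ since T is the start symbol.
FOLLOW(T): in P→T, the suffix after T is empty, so FOLLOW(T) ⊇ FOLLOW(P) = {$, b, d, y}. Thus FOLLOW(T) = {$, b, d, y}.
FOLLOW(Q): in T→Q y c y, Q is followed by y c y with FIRST {y}; in T→y Q, the suffix after Q is empty, so FOLLOW(Q) ⊇ FOLLOW(T) = {$, b, d, y}; in Q→P Q T' Q (occurrence 1), Q is followed by T' Q with FIRST {ε, b, d, y}; in Q→P Q T' Q (occurrence 1), the suffix after Q is nullable (adds nothing new); in Q→P Q T' Q (occurrence 2), the suffix after Q is empty (adds nothing new). Thus FOLLOW(Q) = {$, b, d, y}.
FOLLOW(P): in T→P d b T', P is followed by d b T' with FIRST {d}; in Q→P Q T' Q, P is followed by Q T' Q with FIRST {ε, b, d, y}; in Q→P Q T' Q, the suffix after P is nullable, so FOLLOW(P) ⊇ FOLLOW(Q) = {$, b, d, y}; in T'→P b c, P is followed by b c with FIRST {b}. Thus FOLLOW(P) = {$, b, d, y}.
FOLLOW(T'): in T→P d b T', the suffix after T' is empty, so FOLLOW(T') ⊇ FOLLOW(T) = {$, b, d, y}; in P→T', the suffix after T' is empty, so FOLLOW(T') ⊇ FOLLOW(P) = {$, b, d, y}; in Q→P Q T' Q, T' is followed by Q with FIRST {ε, b, d, y}; in Q→P Q T' Q, the suffix after T' is nullable, so FOLLOW(T') ⊇ FOLLOW(Q) = {$, b, d, y}. Thus FOLLOW(T') = {$, b, d, y}.

{$, b, d, y}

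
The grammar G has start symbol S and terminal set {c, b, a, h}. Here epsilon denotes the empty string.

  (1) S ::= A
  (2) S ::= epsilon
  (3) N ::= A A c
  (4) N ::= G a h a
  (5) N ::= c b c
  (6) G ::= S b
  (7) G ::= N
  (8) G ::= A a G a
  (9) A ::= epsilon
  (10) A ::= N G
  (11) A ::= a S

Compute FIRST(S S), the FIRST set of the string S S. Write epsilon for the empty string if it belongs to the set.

{epsilon, a, b, c}

FIRST(S): from S::=A we get {epsilon, a, b, c}; from S::=epsilon we get {epsilon}. So FIRST(S) = {epsilon, a, b, c}.
FIRST(N): from N::=A A c we get {a, b, c}; from N::=G a h a we get {a, b, c}; from N::=c b c we get {c}. So FIRST(N) = {a, b, c}.
FIRST(A): from A::=epsilon we get {epsilon}; from A::=N G we get {a, b, c}; from A::=a S we get {a}. So FIRST(A) = {epsilon, a, b, c}.
FIRST(G): from G::=S b we get {a, b, c}; from G::=N we get {a, b, c}; from G::=A a G a we get {a, b, c}. So FIRST(G) = {a, b, c}.
FIRST(S S): take FIRST of each symbol in turn, carrying on past any symbol whose FIRST contains epsilon; result {epsilon, a, b, c}.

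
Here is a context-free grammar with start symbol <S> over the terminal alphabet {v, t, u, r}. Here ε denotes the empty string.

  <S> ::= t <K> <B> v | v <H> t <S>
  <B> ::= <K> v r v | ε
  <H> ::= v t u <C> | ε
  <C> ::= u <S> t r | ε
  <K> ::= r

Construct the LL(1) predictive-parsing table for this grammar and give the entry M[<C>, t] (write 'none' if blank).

FIRST(<S>): from <S>::=t <K> <B> v we get {t}; from <S>::=v <H> t <S> we get {v}. So FIRST(<S>) = {t, v}.
FIRST(<H>): from <H>::=v t u <C> we get {v}; from <H>::=ε we get {ε}. So FIRST(<H>) = {ε, v}.
FIRST(<C>): from <C>::=u <S> t r we get {u}; from <C>::=ε we get {ε}. So FIRST(<C>) = {ε, u}.
FIRST(<K>): from <K>::=r we get {r}. So FIRST(<K>) = {r}.
FIRST(<B>): from <B>::=<K> v r v we get {r}; from <B>::=ε we get {ε}. So FIRST(<B>) = {ε, r}.
FOLLOW(<S>) includes $ since <S> is the start symbol.
FOLLOW(<H>): in <S>::=v <H> t <S>, <H> is followed by t <S> with FIRST {t}. Thus FOLLOW(<H>) = {t}.
FOLLOW(<C>): in <H>::=v t u <C>, the suffix after <C> is empty, so FOLLOW(<C>) ⊇ FOLLOW(<H>) = {t}. Thus FOLLOW(<C>) = {t}.
For <C> ::= u <S> t r: FIRST(u <S> t r) = {u}, so it goes in M[<C>, t] for t ∈ {u}.
For <C> ::= ε: FIRST(ε) = {ε}, so it goes in M[<C>, t] for t ∈ {}; since ε ∈ FIRST, also for every t ∈ FOLLOW(<C>) = {t}.

<C> ::= ε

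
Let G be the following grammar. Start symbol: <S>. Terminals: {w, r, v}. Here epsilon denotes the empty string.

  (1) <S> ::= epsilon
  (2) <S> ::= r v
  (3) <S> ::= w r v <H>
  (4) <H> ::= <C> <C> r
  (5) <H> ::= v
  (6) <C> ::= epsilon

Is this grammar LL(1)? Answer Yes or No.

FIRST(<S>) = {epsilon, r, w}
FIRST(<H>) = {r, v}
FIRST(<C>) = {epsilon}
FOLLOW(<S>) = {$}
FOLLOW(<H>) = {$}
FOLLOW(<C>) = {r}
Each cell of M receives at most one production.

Yes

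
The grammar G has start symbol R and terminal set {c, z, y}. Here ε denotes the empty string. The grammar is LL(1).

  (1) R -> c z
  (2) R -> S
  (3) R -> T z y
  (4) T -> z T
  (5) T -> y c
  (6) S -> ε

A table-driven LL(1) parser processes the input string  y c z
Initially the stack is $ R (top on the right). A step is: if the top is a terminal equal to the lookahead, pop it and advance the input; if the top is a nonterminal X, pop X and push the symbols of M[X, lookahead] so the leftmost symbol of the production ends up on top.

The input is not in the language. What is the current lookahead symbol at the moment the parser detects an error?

step 1: stack=$ R  input=y c z $  — expand R -> T z y
step 2: stack=$ y z T  input=y c z $  — expand T -> y c
step 3: stack=$ y z c y  input=y c z $  — match y
step 4: stack=$ y z c  input=c z $  — match c
step 5: stack=$ y z  input=z $  — match z
step 6: stack=$ y  input=$  — error: top is terminal y but lookahead is $

$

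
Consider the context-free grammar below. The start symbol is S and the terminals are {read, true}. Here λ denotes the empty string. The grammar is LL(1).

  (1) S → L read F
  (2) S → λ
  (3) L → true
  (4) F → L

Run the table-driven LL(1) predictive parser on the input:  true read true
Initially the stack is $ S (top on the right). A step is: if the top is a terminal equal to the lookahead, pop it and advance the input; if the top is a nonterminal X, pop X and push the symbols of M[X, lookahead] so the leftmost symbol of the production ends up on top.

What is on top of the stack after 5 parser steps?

     Stack          Input             Action
  1  $ S            true read true $  expand S → L read F
  2  $ F read L     true read true $  expand L → true
  3  $ F read true  true read true $  match true
  4  $ F read       read true $       match read
  5  $ F            true $            expand F → L
Stack after step 5: $ L (top = L).

L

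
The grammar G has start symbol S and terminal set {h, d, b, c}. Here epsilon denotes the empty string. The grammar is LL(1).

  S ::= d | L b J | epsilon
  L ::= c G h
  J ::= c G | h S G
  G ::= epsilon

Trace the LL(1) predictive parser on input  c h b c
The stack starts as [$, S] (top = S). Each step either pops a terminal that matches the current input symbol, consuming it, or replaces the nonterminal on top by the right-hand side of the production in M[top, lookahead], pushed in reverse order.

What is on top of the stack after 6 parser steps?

J

     Stack        Input      Action
  1  $ S          c h b c $  expand S ::= L b J
  2  $ J b L      c h b c $  expand L ::= c G h
  3  $ J b h G c  c h b c $  match c
  4  $ J b h G    h b c $    expand G ::= epsilon
  5  $ J b h      h b c $    match h
  6  $ J b        b c $      match b
Stack after step 6: $ J (top = J).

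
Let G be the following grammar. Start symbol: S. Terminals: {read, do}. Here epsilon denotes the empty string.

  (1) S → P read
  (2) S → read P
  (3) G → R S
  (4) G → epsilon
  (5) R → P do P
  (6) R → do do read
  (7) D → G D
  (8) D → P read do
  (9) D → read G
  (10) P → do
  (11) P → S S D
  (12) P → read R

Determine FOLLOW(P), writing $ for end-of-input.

FIRST(S): from S→P read we get {do, read}; from S→read P we get {read}. So FIRST(S) = {do, read}.
FIRST(P): from P→do we get {do}; from P→S S D we get {do, read}; from P→read R we get {read}. So FIRST(P) = {do, read}.
FIRST(R): from R→P do P we get {do, read}; from R→do do read we get {do}. So FIRST(R) = {do, read}.
FIRST(G): from G→R S we get {do, read}; from G→epsilon we get {epsilon}. So FIRST(G) = {epsilon, do, read}.
FIRST(D): from D→G D we get {do, read}; from D→P read do we get {do, read}; from D→read G we get {read}. So FIRST(D) = {do, read}.
FOLLOW(S) includes $ since S is the start symbol.
FOLLOW(S): in G→R S, the suffix after S is empty, so FOLLOW(S) ⊇ FOLLOW(G) = {$, do, read}; in P→S S D (occurrence 1), S is followed by S D with FIRST {do, read}; in P→S S D (occurrence 2), S is followed by D with FIRST {do, read}. Thus FOLLOW(S) = {$, do, read}.
FOLLOW(G): in D→G D, G is followed by D with FIRST {do, read}; in D→read G, the suffix after G is empty, so FOLLOW(G) ⊇ FOLLOW(D) = {$, do, read}. Thus FOLLOW(G) = {$, do, read}.
FOLLOW(R): in G→R S, R is followed by S with FIRST {do, read}; in P→read R, the suffix after R is empty, so FOLLOW(R) ⊇ FOLLOW(P) = {$, do, read}. Thus FOLLOW(R) = {$, do, read}.
FOLLOW(P): in S→P read, P is followed by read with FIRST {read}; in S→read P, the suffix after P is empty, so FOLLOW(P) ⊇ FOLLOW(S) = {$, do, read}; in R→P do P (occurrence 1), P is followed by do P with FIRST {do}; in R→P do P (occurrence 2), the suffix after P is empty, so FOLLOW(P) ⊇ FOLLOW(R) = {$, do, read}; in D→P read do, P is followed by read do with FIRST {read}. Thus FOLLOW(P) = {$, do, read}.
FOLLOW(D): in D→G D, the suffix after D is empty (adds nothing new); in P→S S D, the suffix after D is empty, so FOLLOW(D) ⊇ FOLLOW(P) = {$, do, read}. Thus FOLLOW(D) = {$, do, read}.

{$, do, read}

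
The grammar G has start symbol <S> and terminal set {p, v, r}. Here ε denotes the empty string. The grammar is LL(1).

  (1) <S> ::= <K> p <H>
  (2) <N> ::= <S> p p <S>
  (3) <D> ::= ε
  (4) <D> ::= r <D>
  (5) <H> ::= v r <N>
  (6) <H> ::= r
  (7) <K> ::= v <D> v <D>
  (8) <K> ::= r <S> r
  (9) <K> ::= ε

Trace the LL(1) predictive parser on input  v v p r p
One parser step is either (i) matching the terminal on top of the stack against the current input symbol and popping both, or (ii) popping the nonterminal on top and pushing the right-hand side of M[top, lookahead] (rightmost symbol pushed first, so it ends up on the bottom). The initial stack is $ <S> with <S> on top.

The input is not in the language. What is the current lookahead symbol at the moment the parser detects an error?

      Stack                Input        Action
   1  $ <S>                v v p r p $  expand <S> ::= <K> p <H>
   2  $ <H> p <K>          v v p r p $  expand <K> ::= v <D> v <D>
   3  $ <H> p <D> v <D> v  v v p r p $  match v
   4  $ <H> p <D> v <D>    v p r p $    expand <D> ::= ε
   5  $ <H> p <D> v        v p r p $    match v
   6  $ <H> p <D>          p r p $      expand <D> ::= ε
   7  $ <H> p              p r p $      match p
   8  $ <H>                r p $        expand <H> ::= r
   9  $ r                  r p $        match r
  10  $                    p $          error: stack empty but input remains

p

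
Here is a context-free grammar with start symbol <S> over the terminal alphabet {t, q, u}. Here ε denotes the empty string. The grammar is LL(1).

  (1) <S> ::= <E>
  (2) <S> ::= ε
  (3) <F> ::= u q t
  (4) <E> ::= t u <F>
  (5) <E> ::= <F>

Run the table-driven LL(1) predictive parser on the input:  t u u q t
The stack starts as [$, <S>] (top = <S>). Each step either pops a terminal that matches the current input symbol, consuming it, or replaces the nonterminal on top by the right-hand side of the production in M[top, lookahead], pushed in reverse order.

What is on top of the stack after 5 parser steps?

step 1: stack=$ <S>  input=t u u q t $  — expand <S> ::= <E>
step 2: stack=$ <E>  input=t u u q t $  — expand <E> ::= t u <F>
step 3: stack=$ <F> u t  input=t u u q t $  — match t
step 4: stack=$ <F> u  input=u u q t $  — match u
step 5: stack=$ <F>  input=u q t $  — expand <F> ::= u q t
Stack after step 5: $ t q u (top = u).

u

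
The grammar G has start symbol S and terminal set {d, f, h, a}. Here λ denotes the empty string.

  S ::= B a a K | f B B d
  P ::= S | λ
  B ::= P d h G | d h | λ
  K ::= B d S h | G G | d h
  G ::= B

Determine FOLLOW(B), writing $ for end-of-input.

{$, a, d, f, h}

FIRST(S) = {a, d, f}  (via B a a K)
FIRST(P) = {λ, a, d, f}  (via S)
FIRST(B) = {λ, a, d, f}  (via P d h G)
FIRST(G) = {λ, a, d, f}  (via B)
FIRST(K) = {λ, a, d, f}  (via B d S h, G G)
FOLLOW(S) includes $ since S is the start symbol.
FOLLOW(P): in B::=P d h G, P is followed by d h G with FIRST {d}. Thus FOLLOW(P) = {d}.
FOLLOW(S): in P::=S, the suffix after S is empty, so FOLLOW(S) ⊇ FOLLOW(P) = {d}; in K::=B d S h, S is followed by h with FIRST {h}. Thus FOLLOW(S) = {$, d, h}.
FOLLOW(K): in S::=B a a K, the suffix after K is empty, so FOLLOW(K) ⊇ FOLLOW(S) = {$, d, h}. Thus FOLLOW(K) = {$, d, h}.
FOLLOW(B): in S::=B a a K, B is followed by a a K with FIRST {a}; in S::=f B B d (occurrence 1), B is followed by B d with FIRST {a, d, f}; in S::=f B B d (occurrence 2), B is followed by d with FIRST {d}; in K::=B d S h, B is followed by d S h with FIRST {d}; in G::=B, the suffix after B is empty, so FOLLOW(B) ⊇ FOLLOW(G) = {$, a, d, f, h}. Thus FOLLOW(B) = {$, a, d, f, h}.
FOLLOW(G): in B::=P d h G, the suffix after G is empty, so FOLLOW(G) ⊇ FOLLOW(B) = {$, a, d, f, h}; in K::=G G (occurrence 1), G is followed by G with FIRST {λ, a, d, f}; in K::=G G (occurrence 1), the suffix after G is nullable, so FOLLOW(G) ⊇ FOLLOW(K) = {$, d, h}; in K::=G G (occurrence 2), the suffix after G is empty, so FOLLOW(G) ⊇ FOLLOW(K) = {$, d, h}. Thus FOLLOW(G) = {$, a, d, f, h}.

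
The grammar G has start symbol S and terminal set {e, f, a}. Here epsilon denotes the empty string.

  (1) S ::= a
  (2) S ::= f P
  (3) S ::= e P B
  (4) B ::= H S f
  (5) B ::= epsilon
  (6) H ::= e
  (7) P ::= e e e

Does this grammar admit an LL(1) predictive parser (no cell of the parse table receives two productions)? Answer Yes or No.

Yes

FIRST(S) = {a, e, f}
FIRST(B) = {epsilon, e}
FIRST(H) = {e}
FIRST(P) = {e}
FOLLOW(S) = {$, f}
FOLLOW(B) = {$, f}
FOLLOW(H) = {a, e, f}
FOLLOW(P) = {$, e, f}
Each cell of M receives at most one production.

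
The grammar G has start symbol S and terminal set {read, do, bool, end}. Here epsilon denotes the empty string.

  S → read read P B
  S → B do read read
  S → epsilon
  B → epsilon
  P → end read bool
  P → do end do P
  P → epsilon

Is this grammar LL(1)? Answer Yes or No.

FIRST(S) = {epsilon, do, read}
FIRST(B) = {epsilon}
FIRST(P) = {epsilon, do, end}
FOLLOW(S) = {$}
FOLLOW(B) = {$, do}
FOLLOW(P) = {$}
Each cell of M receives at most one production.

Yes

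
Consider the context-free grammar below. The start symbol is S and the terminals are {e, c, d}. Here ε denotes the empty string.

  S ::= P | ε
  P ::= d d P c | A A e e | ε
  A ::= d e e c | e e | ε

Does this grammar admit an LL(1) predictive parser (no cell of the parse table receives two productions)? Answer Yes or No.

No

FIRST(S) = {ε, d, e}
FIRST(P) = {ε, d, e}
FIRST(A) = {ε, d, e}
FOLLOW(S) = {$}
FOLLOW(P) = {$, c}
FOLLOW(A) = {d, e}
Cell M[A, d] receives both A ::= d e e c and A ::= ε — the grammar is not LL(1).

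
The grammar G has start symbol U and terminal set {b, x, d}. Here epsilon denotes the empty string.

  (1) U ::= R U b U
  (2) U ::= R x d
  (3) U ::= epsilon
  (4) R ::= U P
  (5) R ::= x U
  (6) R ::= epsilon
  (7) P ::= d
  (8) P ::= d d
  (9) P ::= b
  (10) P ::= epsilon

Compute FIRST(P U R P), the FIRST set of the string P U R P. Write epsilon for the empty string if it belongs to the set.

FIRST(P): from P::=d we get {d}; from P::=d d we get {d}; from P::=b we get {b}; from P::=epsilon we get {epsilon}. So FIRST(P) = {epsilon, b, d}.
FIRST(U): from U::=R U b U we get {b, d, x}; from U::=R x d we get {b, d, x}; from U::=epsilon we get {epsilon}. So FIRST(U) = {epsilon, b, d, x}.
FIRST(R): from R::=U P we get {epsilon, b, d, x}; from R::=x U we get {x}; from R::=epsilon we get {epsilon}. So FIRST(R) = {epsilon, b, d, x}.
FIRST(P U R P): take FIRST of each symbol in turn, carrying on past any symbol whose FIRST contains epsilon; result {epsilon, b, d, x}.

{epsilon, b, d, x}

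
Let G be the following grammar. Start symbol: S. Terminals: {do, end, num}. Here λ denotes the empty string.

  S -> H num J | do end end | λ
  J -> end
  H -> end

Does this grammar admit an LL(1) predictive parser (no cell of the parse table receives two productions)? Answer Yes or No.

Yes

FIRST(S) = {λ, do, end}
FIRST(J) = {end}
FIRST(H) = {end}
FOLLOW(S) = {$}
FOLLOW(J) = {$}
FOLLOW(H) = {num}
Each cell of M receives at most one production.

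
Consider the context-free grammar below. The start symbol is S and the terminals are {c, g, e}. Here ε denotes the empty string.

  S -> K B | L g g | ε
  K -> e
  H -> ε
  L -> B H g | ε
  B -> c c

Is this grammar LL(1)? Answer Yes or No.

FIRST(S) = {ε, c, e, g}
FIRST(K) = {e}
FIRST(H) = {ε}
FIRST(L) = {ε, c}
FIRST(B) = {c}
FOLLOW(S) = {$}
FOLLOW(K) = {c}
FOLLOW(H) = {g}
FOLLOW(L) = {g}
FOLLOW(B) = {$, g}
Each cell of M receives at most one production.

Yes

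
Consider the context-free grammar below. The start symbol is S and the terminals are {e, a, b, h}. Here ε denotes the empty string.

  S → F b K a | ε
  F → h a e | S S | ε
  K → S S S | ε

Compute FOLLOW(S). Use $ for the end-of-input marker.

{$, a, b, h}

FIRST(S): from S→F b K a we get {b, h}; from S→ε we get {ε}. So FIRST(S) = {ε, b, h}.
FIRST(F): from F→h a e we get {h}; from F→S S we get {ε, b, h}; from F→ε we get {ε}. So FIRST(F) = {ε, b, h}.
FIRST(K): from K→S S S we get {ε, b, h}; from K→ε we get {ε}. So FIRST(K) = {ε, b, h}.
FOLLOW(S) includes $ since S is the start symbol.
FOLLOW(F): in S→F b K a, F is followed by b K a with FIRST {b}. Thus FOLLOW(F) = {b}.
FOLLOW(K): in S→F b K a, K is followed by a with FIRST {a}. Thus FOLLOW(K) = {a}.
FOLLOW(S): in F→S S (occurrence 1), S is followed by S with FIRST {ε, b, h}; in F→S S (occurrence 1), the suffix after S is nullable, so FOLLOW(S) ⊇ FOLLOW(F) = {b}; in F→S S (occurrence 2), the suffix after S is empty, so FOLLOW(S) ⊇ FOLLOW(F) = {b}; in K→S S S (occurrence 1), S is followed by S S with FIRST {ε, b, h}; in K→S S S (occurrence 1), the suffix after S is nullable, so FOLLOW(S) ⊇ FOLLOW(K) = {a}; in K→S S S (occurrence 2), S is followed by S with FIRST {ε, b, h}; in K→S S S (occurrence 2), the suffix after S is nullable, so FOLLOW(S) ⊇ FOLLOW(K) = {a}; in K→S S S (occurrence 3), the suffix after S is empty, so FOLLOW(S) ⊇ FOLLOW(K) = {a}. Thus FOLLOW(S) = {$, a, b, h}.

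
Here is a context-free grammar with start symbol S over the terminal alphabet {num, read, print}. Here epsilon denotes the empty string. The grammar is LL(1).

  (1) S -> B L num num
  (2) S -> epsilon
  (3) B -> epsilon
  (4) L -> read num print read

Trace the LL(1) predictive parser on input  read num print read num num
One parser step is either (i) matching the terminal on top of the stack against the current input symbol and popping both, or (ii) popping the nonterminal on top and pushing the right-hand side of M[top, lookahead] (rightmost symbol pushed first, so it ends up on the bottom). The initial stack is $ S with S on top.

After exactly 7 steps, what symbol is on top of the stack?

num

     Stack                          Input                          Action
  1  $ S                            read num print read num num $  expand S -> B L num num
  2  $ num num L B                  read num print read num num $  expand B -> epsilon
  3  $ num num L                    read num print read num num $  expand L -> read num print read
  4  $ num num read print num read  read num print read num num $  match read
  5  $ num num read print num       num print read num num $       match num
  6  $ num num read print           print read num num $           match print
  7  $ num num read                 read num num $                 match read
Stack after step 7: $ num num (top = num).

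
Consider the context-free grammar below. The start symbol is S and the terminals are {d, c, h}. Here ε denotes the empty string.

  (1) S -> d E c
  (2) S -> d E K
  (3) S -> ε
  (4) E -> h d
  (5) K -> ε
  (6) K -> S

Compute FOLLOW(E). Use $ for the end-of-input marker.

FIRST(S): from S->d E c we get {d}; from S->d E K we get {d}; from S->ε we get {ε}. So FIRST(S) = {ε, d}.
FIRST(E): from E->h d we get {h}. So FIRST(E) = {h}.
FIRST(K): from K->ε we get {ε}; from K->S we get {ε, d}. So FIRST(K) = {ε, d}.
FOLLOW(S) includes $ since S is the start symbol.
FOLLOW(S): in K->S, the suffix after S is empty, so FOLLOW(S) ⊇ FOLLOW(K) = {$}. Thus FOLLOW(S) = {$}.
FOLLOW(E): in S->d E c, E is followed by c with FIRST {c}; in S->d E K, E is followed by K with FIRST {ε, d}; in S->d E K, the suffix after E is nullable, so FOLLOW(E) ⊇ FOLLOW(S) = {$}. Thus FOLLOW(E) = {$, c, d}.
FOLLOW(K): in S->d E K, the suffix after K is empty, so FOLLOW(K) ⊇ FOLLOW(S) = {$}. Thus FOLLOW(K) = {$}.

{$, c, d}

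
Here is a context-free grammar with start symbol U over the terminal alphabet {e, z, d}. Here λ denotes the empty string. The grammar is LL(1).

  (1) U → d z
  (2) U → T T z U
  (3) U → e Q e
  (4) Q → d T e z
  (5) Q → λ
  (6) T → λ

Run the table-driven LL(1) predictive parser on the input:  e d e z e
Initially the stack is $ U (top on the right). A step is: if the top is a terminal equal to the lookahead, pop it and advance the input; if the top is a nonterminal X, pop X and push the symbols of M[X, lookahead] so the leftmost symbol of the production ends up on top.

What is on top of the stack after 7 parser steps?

e

step 1: stack=$ U  input=e d e z e $  — expand U → e Q e
step 2: stack=$ e Q e  input=e d e z e $  — match e
step 3: stack=$ e Q  input=d e z e $  — expand Q → d T e z
step 4: stack=$ e z e T d  input=d e z e $  — match d
step 5: stack=$ e z e T  input=e z e $  — expand T → λ
step 6: stack=$ e z e  input=e z e $  — match e
step 7: stack=$ e z  input=z e $  — match z
Stack after step 7: $ e (top = e).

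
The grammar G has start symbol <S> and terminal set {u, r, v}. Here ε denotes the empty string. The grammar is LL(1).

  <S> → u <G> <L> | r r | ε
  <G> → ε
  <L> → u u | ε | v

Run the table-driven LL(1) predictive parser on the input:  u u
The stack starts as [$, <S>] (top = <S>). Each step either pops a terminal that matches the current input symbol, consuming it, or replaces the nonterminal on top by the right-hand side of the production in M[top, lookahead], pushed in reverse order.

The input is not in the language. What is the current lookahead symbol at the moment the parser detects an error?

$

     Stack        Input  Action
  1  $ <S>        u u $  expand <S> → u <G> <L>
  2  $ <L> <G> u  u u $  match u
  3  $ <L> <G>    u $    expand <G> → ε
  4  $ <L>        u $    expand <L> → u u
  5  $ u u        u $    match u
  6  $ u          $      error: top is terminal u but lookahead is $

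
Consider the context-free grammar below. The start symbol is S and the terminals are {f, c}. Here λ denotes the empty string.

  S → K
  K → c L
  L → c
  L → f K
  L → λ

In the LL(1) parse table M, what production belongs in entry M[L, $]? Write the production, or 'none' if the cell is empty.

FIRST(K): from K→c L we get {c}. So FIRST(K) = {c}.
FIRST(L): from L→c we get {c}; from L→f K we get {f}; from L→λ we get {λ}. So FIRST(L) = {λ, c, f}.
FIRST(S): from S→K we get {c}. So FIRST(S) = {c}.
FOLLOW(S) includes $ since S is the start symbol.
FOLLOW(K): in S→K, the suffix after K is empty, so FOLLOW(K) ⊇ FOLLOW(S) = {$}; in L→f K, the suffix after K is empty, so FOLLOW(K) ⊇ FOLLOW(L) = {$}. Thus FOLLOW(K) = {$}.
FOLLOW(L): in K→c L, the suffix after L is empty, so FOLLOW(L) ⊇ FOLLOW(K) = {$}. Thus FOLLOW(L) = {$}.
For L → c: FIRST(c) = {c}, so it goes in M[L, t] for t ∈ {c}.
For L → f K: FIRST(f K) = {f}, so it goes in M[L, t] for t ∈ {f}.
For L → λ: FIRST(λ) = {λ}, so it goes in M[L, t] for t ∈ {}; since λ ∈ FIRST, also for every t ∈ FOLLOW(L) = {$}.

L → λ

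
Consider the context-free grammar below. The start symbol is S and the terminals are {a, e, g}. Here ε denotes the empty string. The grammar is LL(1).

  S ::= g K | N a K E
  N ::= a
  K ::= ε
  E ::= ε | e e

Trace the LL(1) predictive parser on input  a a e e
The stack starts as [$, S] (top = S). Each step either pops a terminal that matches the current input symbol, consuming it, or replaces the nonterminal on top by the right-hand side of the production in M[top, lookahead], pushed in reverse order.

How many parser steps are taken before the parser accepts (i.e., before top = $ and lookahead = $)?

8

     Stack      Input      Action
  1  $ S        a a e e $  expand S ::= N a K E
  2  $ E K a N  a a e e $  expand N ::= a
  3  $ E K a a  a a e e $  match a
  4  $ E K a    a e e $    match a
  5  $ E K      e e $      expand K ::= ε
  6  $ E        e e $      expand E ::= e e
  7  $ e e      e e $      match e
  8  $ e        e $        match e
Accept reached after 8 steps.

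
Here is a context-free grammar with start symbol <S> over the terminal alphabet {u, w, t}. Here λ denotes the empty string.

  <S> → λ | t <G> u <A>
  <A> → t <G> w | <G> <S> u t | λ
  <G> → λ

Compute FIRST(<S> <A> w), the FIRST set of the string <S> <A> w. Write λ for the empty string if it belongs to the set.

{t, u, w}

FIRST(<S>) = {λ, t}
FIRST(<G>) = {λ}
FIRST(<A>) = {λ, t, u}  (via <G> <S> u t)
FIRST(<S> <A> w): take FIRST of each symbol in turn, carrying on past any symbol whose FIRST contains λ; result {t, u, w}.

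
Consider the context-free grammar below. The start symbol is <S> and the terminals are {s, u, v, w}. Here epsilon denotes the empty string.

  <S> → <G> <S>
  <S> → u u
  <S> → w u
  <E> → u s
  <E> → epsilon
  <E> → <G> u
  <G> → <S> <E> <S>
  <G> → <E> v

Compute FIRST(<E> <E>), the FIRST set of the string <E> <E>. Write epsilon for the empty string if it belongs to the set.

{epsilon, u, v, w}

FIRST(<S>) = {u, v, w}  (via <G> <S>)
FIRST(<E>) = {epsilon, u, v, w}  (via <G> u)
FIRST(<G>) = {u, v, w}  (via <S> <E> <S>, <E> v)
FIRST(<E> <E>): take FIRST of each symbol in turn, carrying on past any symbol whose FIRST contains epsilon; result {epsilon, u, v, w}.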